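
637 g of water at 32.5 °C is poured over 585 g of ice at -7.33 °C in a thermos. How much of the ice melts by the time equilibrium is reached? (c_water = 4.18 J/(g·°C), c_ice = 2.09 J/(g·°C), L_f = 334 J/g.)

m_melted ≈ 232 g

Heat available from the water dropping to 0 °C: 637×4.18×32.5 = 86536 J.
Of that, 585×2.09×7.33 = 8962 J goes to bring the ice to 0 °C, leaving 77574 J.
To melt every bit of ice: 585×334 = 195390 J.
77574 J < 195390 J, so only part of the ice melts and the system sits at 0 °C.
m_melt = 77574 / L_f = 232.3 g.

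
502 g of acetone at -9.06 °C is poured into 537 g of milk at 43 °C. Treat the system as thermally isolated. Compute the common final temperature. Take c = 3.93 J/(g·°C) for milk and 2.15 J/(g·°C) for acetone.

T_f ≈ 25.4 °C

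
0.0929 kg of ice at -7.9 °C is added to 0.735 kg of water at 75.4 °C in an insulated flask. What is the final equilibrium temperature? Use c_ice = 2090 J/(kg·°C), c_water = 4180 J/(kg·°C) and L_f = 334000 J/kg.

T_f ≈ 57.5 °C

Energy balance with sensible and latent terms:
warm ice to 0 °C: 0.0929·2090·(0 − (-7.9)) = 1533.9; fusion: m_ice L_f = 0.0929·334000 = 31029; meltwater 0→T: 0.0929·4180·T = 388.32 T; water cools: 0.735·4180·(T − 75.4) = 3072.3(T − 75.4)
3460.6 T = 231651 − 32562 = 199089
T ≈ 57.53 °C — above 0 °C, consistent with complete melting.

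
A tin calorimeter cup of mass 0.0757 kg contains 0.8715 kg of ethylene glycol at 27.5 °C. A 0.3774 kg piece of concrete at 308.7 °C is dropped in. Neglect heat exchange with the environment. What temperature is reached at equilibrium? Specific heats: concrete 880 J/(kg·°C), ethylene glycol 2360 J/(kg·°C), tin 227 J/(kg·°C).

T_f ≈ 66.3 °C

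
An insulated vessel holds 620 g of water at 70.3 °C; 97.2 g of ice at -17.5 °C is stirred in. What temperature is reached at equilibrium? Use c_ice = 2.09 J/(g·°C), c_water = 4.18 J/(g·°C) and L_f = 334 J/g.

Let T be the final temperature. ΣQ_i = 0:
ice -17.5→0 °C: 97.2·2.09·17.5 = 3555.1
  fusion: m_ice L_f = 97.2·334 = 32465
  meltwater 0→T: 97.2·4.18·T = 406.3 T
  water cools: 620·4.18·(T − 70.3) = 2591.6(T − 70.3)
2997.9 T = 182189 − 36020 = 146170
T ≈ 48.76 °C — above 0 °C, consistent with complete melting.

T_f ≈ 48.8 °C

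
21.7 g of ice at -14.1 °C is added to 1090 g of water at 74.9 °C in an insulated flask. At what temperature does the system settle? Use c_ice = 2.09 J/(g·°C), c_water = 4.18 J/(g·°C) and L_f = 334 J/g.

T_f ≈ 71.7 °C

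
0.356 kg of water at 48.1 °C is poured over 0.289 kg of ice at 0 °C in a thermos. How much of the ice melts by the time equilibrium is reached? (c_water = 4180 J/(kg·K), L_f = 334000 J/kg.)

m_melted ≈ 0.214 kg

Water can give up m c ΔT = 0.356·4180·48.1 = 71577 J before reaching 0 °C.
Melting all 0.289 kg of ice would need 0.289·334000 = 96526 J.
That's not enough to melt it all — equilibrium is at 0 °C with ice remaining.
m_melted·334000 = 71577  ⇒  m_melted ≈ 0.2143 kg.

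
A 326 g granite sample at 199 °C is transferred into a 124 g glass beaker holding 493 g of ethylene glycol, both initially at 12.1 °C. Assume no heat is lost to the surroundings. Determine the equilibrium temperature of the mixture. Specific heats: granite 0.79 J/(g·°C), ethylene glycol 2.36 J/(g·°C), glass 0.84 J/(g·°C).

T_f ≈ 43.7 °C

Energy conservation, ΣQ = 0:
326×0.79×(T − 199) + 493×2.36×(T − 12.1) + 124×0.84×(T − 12.1) = 0
257.54(T − 199) + 1163.5(T − 12.1) + 104.16(T − 12.1) = 0
(257.54 + 1163.5 + 104.16) T = 257.54×199 + 1163.5×12.1 + 104.16×12.1
T ≈ 43.66 °C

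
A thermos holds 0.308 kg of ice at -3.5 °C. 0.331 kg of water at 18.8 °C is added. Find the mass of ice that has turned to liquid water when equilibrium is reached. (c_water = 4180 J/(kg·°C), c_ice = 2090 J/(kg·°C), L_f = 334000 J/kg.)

m_melted ≈ 0.0711 kg

Water can give up m c ΔT = 0.331×4180×18.8 = 26011 J before reaching 0 °C.
Of that, 0.308×2090×3.5 = 2253 J goes to bring the ice to 0 °C, leaving 23758 J.
Melting all 0.308 kg of ice would need 0.308×334000 = 102872 J.
Since 23758 < 102872 J, not all the ice melts; equilibrium is at 0 °C.
m_melted×334000 = 23758  ⇒  m_melted ≈ 0.07113 kg.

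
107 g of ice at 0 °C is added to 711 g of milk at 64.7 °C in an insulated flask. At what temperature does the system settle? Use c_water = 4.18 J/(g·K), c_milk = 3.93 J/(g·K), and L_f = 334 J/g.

T_f ≈ 44.7 °C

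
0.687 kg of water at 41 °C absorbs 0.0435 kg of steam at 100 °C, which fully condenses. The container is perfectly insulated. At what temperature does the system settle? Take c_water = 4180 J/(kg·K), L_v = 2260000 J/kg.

T_f ≈ 76.7 °C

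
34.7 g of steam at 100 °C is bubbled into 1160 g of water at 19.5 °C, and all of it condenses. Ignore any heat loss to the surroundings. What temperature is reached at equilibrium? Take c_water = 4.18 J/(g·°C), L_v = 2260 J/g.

T_f ≈ 37.5 °C

Setting the total heat transfer to zero:
condense steam: −34.7×2260 = −78422
  condensed water 100 °C→T: 145.05(T − 100)
  original water: 4848.8(T − 19.5)
4993.8 T = 78422 + 14505 + 94552 = 187478
T ≈ 37.54 °C (< 100 °C, so full condensation is consistent).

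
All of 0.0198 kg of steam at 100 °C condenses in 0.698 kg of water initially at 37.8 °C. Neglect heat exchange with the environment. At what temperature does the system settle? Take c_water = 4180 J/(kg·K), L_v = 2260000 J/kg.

Heat gained plus heat lost sum to zero:
condense steam: −0.0198×2260000 = −44748; condensate cools 100→T: 0.0198×4180×(T − 100) = 82.76(T − 100); water warms: 0.698×4180×(T − 37.8) = 2917.6(T − 37.8)
3000.4 T = 44748 + 8276.4 + 110287 = 163311
T ≈ 54.43 °C — below 100 °C, confirming all the steam condensed.

T_f ≈ 54.4 °C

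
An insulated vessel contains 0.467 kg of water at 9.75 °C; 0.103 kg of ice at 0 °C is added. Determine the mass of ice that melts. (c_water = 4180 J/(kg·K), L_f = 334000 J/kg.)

Heat available from the water dropping to 0 °C: 0.467×4180×9.75 = 19033 J.
Fully melting the ice requires m_ice L_f = 0.103×334000 = 34402 J.
That's not enough to melt it all — equilibrium is at 0 °C with ice remaining.
m_melted×334000 = 19033  ⇒  m_melted ≈ 0.05698 kg.

m_melted ≈ 0.057 kg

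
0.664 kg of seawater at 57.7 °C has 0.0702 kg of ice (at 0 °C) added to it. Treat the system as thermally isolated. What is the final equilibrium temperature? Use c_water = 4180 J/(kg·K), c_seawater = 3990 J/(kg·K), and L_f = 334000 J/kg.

T_f ≈ 44.0 °C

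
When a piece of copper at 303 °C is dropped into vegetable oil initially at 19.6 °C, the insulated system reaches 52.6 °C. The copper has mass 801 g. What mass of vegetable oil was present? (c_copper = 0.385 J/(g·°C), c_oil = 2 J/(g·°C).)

m ≈ 1170 g

Net heat exchanged in the isolated system is zero:
801×0.385×(52.6 − 303) + m×2×(52.6 − 19.6) = 0
66 m = 77220
m = 77220/66 ≈ 1170 g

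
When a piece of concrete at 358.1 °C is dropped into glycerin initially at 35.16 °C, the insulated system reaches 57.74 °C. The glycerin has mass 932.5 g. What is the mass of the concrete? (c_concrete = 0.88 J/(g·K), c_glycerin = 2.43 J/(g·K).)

|Q_concrete| = |Q_glycerin|:
m·0.88·(358.1 − 57.74) = 932.5·2.43·(57.74 − 35.16)
264.32 m = 51166  ⇒  m ≈ 193.6 g

m ≈ 194 g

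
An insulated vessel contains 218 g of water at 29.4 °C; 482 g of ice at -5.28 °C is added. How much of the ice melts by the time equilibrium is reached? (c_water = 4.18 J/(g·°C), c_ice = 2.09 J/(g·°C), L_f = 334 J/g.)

m_melted ≈ 64.3 g

Heat available from the water dropping to 0 °C: 218·4.18·29.4 = 26790 J.
Warming the ice to 0 °C takes 482·2.09·5.28 = 5319 J, leaving 21471 J for melting.
Melting all 482 g of ice would need 482·334 = 160988 J.
Since 21471 < 160988 J, not all the ice melts; equilibrium is at 0 °C.
m_melt = 21471 / L_f = 64.29 g.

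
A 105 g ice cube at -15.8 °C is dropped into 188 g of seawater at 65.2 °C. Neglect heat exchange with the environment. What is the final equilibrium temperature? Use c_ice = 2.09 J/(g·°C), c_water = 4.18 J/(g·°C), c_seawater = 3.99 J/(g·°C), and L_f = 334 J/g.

Let T be the final temperature. ΣQ_i = 0:
ice -15.8→0 °C: 105·2.09·15.8 = 3467.3
  latent heat to melt: 105·334 = 35070
  warm the meltwater: 438.9 T
  seawater: 750.12(T − 65.2)
1189 T = 48908 − 38537 = 10371
T ≈ 8.72 °C — above 0 °C, consistent with complete melting.

T_f ≈ 8.7 °C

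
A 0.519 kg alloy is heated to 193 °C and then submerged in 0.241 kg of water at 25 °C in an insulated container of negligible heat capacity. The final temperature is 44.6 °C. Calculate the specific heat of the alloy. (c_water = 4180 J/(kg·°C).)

c ≈ 256 J/(kg·°C)

m_s c (T_s − T_f) = m_water c_water (T_f − T_0):
0.519·c·(193 − 44.6) = 0.241·4180·(44.6 − 25)
77.02 c = 19745  ⇒  c ≈ 256.4 J/(kg·°C)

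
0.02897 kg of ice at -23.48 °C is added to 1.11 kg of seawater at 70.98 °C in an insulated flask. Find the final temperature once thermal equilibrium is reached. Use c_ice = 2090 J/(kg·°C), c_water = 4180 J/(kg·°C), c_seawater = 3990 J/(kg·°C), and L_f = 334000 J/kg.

T_f ≈ 66.7 °C

Setting the total heat transfer to zero:
ice -23.48→0 °C: 0.02897·2090·23.48 = 1421.7; latent heat to melt: 0.02897·334000 = 9676; meltwater 0→T: 0.02897·4180·T = 121.09 T; seawater: 4428.9(T − 70.98)
4550 T = 314363 − 11098 = 303266
T ≈ 66.65 °C (positive, so assuming full melt was valid).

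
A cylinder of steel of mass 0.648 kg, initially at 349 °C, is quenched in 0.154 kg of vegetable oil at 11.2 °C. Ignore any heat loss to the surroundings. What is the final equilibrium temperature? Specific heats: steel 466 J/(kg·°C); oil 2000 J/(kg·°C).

Setting the total heat transfer to zero:
0.648*466*(T − 349) + 0.154*2000*(T − 11.2) = 0
(301.97 + 308) T = 301.97*349 + 308*11.2
T = 108836/609.97 ≈ 178.43 °C

T_f ≈ 178.4 °C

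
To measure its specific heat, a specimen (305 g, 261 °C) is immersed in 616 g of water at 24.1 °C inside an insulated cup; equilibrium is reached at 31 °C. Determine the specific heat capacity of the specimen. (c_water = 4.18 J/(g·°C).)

c ≈ 0.253 J/(g·°C)

Taking heat into each body as positive, Σ m c ΔT = 0:
305×c×(31 − 261) + 616×4.18×(31 − 24.1) = 0
-70150 c = -17767
c = -17767/-70150 ≈ 0.2533 J/(g·°C)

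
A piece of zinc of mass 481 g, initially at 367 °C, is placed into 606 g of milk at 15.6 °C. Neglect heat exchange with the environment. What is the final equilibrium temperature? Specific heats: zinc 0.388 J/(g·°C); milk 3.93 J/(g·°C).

T_f ≈ 41.1 °C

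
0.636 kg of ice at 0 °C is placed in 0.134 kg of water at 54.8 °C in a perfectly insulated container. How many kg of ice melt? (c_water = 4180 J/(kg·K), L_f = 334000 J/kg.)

Cooling the water to 0 °C releases 0.134·4180·54.8 = 30695 J.
Melting all 0.636 kg of ice would need 0.636·334000 = 212424 J.
That's not enough to melt it all — equilibrium is at 0 °C with ice remaining.
Mass melted = 30695/334000 ≈ 0.0919 kg.

m_melted ≈ 0.0919 kg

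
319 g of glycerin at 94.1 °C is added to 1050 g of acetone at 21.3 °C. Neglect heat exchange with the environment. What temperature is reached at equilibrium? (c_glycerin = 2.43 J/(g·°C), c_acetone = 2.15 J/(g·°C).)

T_f = Σ m_i c_i T_i / Σ m_i c_i:
T_f = (775.17×94.1 + 2257.5×21.3) / (775.17 + 2257.5)
    = 121028 / 3032.7 ≈ 39.91 °C

T_f ≈ 39.9 °C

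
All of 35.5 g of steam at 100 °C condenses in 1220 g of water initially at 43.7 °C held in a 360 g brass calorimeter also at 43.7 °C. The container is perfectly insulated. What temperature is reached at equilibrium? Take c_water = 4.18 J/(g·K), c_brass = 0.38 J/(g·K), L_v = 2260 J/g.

T_f ≈ 60.2 °C

Energy conservation, ΣQ = 0:
condense steam: −35.5×2260 = −80230; condensate cools 100→T: 35.5×4.18×(T − 100) = 148.39(T − 100); original water: 5099.6(T − 43.7); cup: 136.8(T − 43.7)
5384.8 T = 80230 + 14839 + 228831 = 323900
T ≈ 60.15 °C (< 100 °C, so full condensation is consistent).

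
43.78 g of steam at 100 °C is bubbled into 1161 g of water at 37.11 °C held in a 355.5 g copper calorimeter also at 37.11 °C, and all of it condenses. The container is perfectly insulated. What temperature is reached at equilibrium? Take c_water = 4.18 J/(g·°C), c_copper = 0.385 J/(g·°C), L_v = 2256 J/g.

T_f ≈ 58.4 °C

Conservation of energy gives ΣQ = 0:
steam→water at 100 °C releases m L_v = 43.78×2256 = 98768
  condensed water 100 °C→T: 183(T − 100)
  water warms: 1161×4.18×(T − 37.11) = 4853(T − 37.11)
  copper cup: 355.5×0.385×(T − 37.11) = 136.87(T − 37.11)
5172.8 T = 98768 + 18300 + 185173 = 302241
T ≈ 58.43 °C — below 100 °C, confirming all the steam condensed.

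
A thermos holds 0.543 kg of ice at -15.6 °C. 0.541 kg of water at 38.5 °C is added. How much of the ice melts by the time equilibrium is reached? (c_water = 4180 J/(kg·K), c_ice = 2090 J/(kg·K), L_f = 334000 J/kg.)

Water can give up m c ΔT = 0.541×4180×38.5 = 87063 J before reaching 0 °C.
Of that, 0.543×2090×15.6 = 17704 J goes to bring the ice to 0 °C, leaving 69359 J.
To melt every bit of ice: 0.543×334000 = 181362 J.
Since 69359 < 181362 J, not all the ice melts; equilibrium is at 0 °C.
m_melt = 69359 / L_f = 0.2077 kg.

m_melted ≈ 0.208 kg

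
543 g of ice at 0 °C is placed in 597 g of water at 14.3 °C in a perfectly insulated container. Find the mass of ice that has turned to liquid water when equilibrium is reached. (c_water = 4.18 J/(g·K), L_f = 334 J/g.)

m_melted ≈ 107 g

Cooling the water to 0 °C releases 597×4.18×14.3 = 35685 J.
Melting all 543 g of ice would need 543×334 = 181362 J.
35685 J < 181362 J, so only part of the ice melts and the system sits at 0 °C.
m_melt = 35685 / L_f = 106.8 g.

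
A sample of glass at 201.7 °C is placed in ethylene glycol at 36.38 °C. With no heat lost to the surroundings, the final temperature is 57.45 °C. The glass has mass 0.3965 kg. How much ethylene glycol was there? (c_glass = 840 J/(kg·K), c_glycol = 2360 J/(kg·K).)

m ≈ 0.966 kg

Net heat exchanged in the isolated system is zero:
0.3965×840×(57.45 − 201.7) + m×2360×(57.45 − 36.38) = 0
49725 m = 48044
m = 48044/49725 ≈ 0.9662 kg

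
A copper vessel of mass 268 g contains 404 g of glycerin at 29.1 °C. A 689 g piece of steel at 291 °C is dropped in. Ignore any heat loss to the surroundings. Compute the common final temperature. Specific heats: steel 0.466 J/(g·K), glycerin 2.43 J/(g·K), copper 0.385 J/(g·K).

Energy conservation, ΣQ = 0:
689*0.466*(T − 291) + 404*2.43*(T − 29.1) + 268*0.385*(T − 29.1) = 0
(321.07 + 981.72 + 103.18) T = 321.07*291 + 981.72*29.1 + 103.18*29.1
T ≈ 88.91 °C

T_f ≈ 88.9 °C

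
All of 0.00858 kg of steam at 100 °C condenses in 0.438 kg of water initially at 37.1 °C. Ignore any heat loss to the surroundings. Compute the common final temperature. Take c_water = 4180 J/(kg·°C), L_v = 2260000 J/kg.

Energy balance with sensible and latent terms:
steam→water at 100 °C releases m L_v = 0.00858×2260000 = 19391
  condensed water 100 °C→T: 35.86(T − 100)
  original water: 1830.8(T − 37.1)
1866.7 T = 19391 + 3586.4 + 67924 = 90901
T ≈ 48.70 °C, under the boiling point, so the assumption holds.

T_f ≈ 48.7 °C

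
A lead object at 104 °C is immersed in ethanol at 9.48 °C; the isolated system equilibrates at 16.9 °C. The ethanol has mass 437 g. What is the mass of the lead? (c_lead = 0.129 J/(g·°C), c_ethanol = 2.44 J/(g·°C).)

Heat lost by the lead = heat gained by the ethanol:
m·0.129·(104 − 16.9) = 437·2.44·(16.9 − 9.48)
11.24 m = 7911.8  ⇒  m ≈ 704.2 g

m ≈ 704 g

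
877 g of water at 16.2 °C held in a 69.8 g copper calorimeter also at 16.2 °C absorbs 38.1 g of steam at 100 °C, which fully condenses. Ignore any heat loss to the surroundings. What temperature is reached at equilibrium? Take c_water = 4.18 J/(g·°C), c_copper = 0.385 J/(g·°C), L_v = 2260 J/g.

T_f ≈ 42.0 °C

Taking heat into each body as positive, Σ m c ΔT = 0:
latent heat released on condensation: 38.1·2260 = 86106
  condensed water 100 °C→T: 159.26(T − 100)
  water warms: 877·4.18·(T − 16.2) = 3665.9(T − 16.2)
  copper cup: 69.8·0.385·(T − 16.2) = 26.87(T − 16.2)
3852 T = 86106 + 15926 + 59822 = 161854
T ≈ 42.02 °C (< 100 °C, so full condensation is consistent).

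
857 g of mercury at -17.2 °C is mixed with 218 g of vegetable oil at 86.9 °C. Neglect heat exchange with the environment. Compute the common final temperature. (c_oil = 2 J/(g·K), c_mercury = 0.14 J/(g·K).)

T_f ≈ 64.4 °C

With ΣQ=0 the equilibrium temperature is the m·c-weighted mean:
T_f = (436*86.9 + 119.98*(-17.2)) / (436 + 119.98)
    = 35825 / 555.98 ≈ 64.44 °C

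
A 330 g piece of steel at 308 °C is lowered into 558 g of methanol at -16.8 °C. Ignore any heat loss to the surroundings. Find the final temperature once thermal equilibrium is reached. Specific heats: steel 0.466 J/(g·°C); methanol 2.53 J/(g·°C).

Setting the total heat transfer to zero:
330*0.466*(T − 308) + 558*2.53*(T − (-16.8)) = 0
(153.78 + 1411.7) T = 153.78*308 + 1411.7*(-16.8)
T = 23647 / 1565.5 = 15.1 °C

T_f ≈ 15.1 °C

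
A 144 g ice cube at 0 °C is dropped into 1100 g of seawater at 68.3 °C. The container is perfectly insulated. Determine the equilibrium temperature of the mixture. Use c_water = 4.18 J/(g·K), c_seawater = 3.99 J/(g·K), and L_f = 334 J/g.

Let T be the final temperature. ΣQ_i = 0:
fusion: m_ice L_f = 144×334 = 48096; warm the meltwater: 601.92 T; seawater: 4389(T − 68.3)
4990.9 T = 299769 − 48096 = 251673
T ≈ 50.43 °C — above 0 °C, consistent with complete melting.

T_f ≈ 50.4 °C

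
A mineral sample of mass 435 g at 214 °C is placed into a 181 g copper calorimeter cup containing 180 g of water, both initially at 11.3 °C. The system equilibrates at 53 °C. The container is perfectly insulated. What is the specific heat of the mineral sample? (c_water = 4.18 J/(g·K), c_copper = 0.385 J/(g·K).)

c ≈ 0.489 J/(g·K)

Heat gained plus heat lost sum to zero:
435·c·(53 − 214) + 180·4.18·(53 − 11.3) + 181·0.385·(53 − 11.3) = 0
-70035 c = -34281
c = -34281/-70035 ≈ 0.4895 J/(g·K)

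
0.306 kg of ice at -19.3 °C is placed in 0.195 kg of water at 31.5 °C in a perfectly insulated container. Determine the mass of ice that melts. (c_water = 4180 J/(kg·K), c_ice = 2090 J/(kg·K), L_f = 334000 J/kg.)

m_melted ≈ 0.0399 kg

Cooling the water to 0 °C releases 0.195·4180·31.5 = 25676 J.
Of that, 0.306·2090·19.3 = 12343 J goes to bring the ice to 0 °C, leaving 13333 J.
To melt every bit of ice: 0.306·334000 = 102204 J.
13333 J < 102204 J, so only part of the ice melts and the system sits at 0 °C.
Mass melted = 13333/334000 ≈ 0.03992 kg.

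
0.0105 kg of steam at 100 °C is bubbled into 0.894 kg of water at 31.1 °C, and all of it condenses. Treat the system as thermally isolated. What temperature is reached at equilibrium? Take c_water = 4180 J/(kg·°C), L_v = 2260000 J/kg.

T_f ≈ 38.2 °C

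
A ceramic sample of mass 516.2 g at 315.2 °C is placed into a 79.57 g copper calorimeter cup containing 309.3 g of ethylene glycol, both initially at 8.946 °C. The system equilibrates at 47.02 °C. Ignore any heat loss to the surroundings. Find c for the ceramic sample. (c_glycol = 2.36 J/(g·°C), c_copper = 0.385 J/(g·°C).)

Taking heat into each body as positive, Σ m c ΔT = 0:
516.2·c·(47.02 − 315.2) + 309.3·2.36·(47.02 − 8.946) + 79.57·0.385·(47.02 − 8.946) = 0
-138435 c = -28958
c = -28958/-138435 ≈ 0.2092 J/(g·°C)

c ≈ 0.209 J/(g·°C)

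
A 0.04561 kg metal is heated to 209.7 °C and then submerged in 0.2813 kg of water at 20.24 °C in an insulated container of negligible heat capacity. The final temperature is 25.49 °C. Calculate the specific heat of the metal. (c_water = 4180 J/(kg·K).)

c ≈ 735 J/(kg·K)

Heat gained plus heat lost sum to zero:
0.04561·c·(25.49 − 209.7) + 0.2813·4180·(25.49 − 20.24) = 0
-8.402 c = -6173.1
c = -6173.1/-8.402 ≈ 734.7 J/(kg·K)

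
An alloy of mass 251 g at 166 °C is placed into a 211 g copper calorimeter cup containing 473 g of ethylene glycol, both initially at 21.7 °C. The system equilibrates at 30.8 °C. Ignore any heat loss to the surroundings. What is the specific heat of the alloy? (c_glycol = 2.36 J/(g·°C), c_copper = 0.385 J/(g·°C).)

c ≈ 0.321 J/(g·°C)

Conservation of energy gives ΣQ = 0:
251×c×(30.8 − 166) + 473×2.36×(30.8 − 21.7) + 211×0.385×(30.8 − 21.7) = 0
-33935 c = -10897
c = -10897/-33935 ≈ 0.3211 J/(g·°C)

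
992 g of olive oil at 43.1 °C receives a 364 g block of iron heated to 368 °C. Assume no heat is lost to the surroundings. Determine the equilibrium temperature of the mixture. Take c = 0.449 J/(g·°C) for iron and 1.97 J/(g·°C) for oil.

Heat lost by the iron equals heat gained by the oil:
364×0.449×(368 − T) = 992×1.97×(T − 43.1)
163.44(368 − T) = 1954.2(T − 43.1)
2117.7 T = 144372  ⇒  T ≈ 68.17 °C

T_f ≈ 68.2 °C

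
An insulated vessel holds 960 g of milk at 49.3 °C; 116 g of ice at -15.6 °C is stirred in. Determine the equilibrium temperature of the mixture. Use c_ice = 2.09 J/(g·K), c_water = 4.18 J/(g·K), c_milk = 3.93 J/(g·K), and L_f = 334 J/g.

T_f ≈ 33.7 °C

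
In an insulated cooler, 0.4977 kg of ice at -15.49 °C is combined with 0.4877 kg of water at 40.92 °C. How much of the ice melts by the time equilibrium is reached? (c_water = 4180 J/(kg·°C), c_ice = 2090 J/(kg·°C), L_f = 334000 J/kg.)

Water can give up m c ΔT = 0.4877×4180×40.92 = 83419 J before reaching 0 °C.
Of that, 0.4977×2090×15.49 = 16113 J goes to bring the ice to 0 °C, leaving 67306 J.
To melt every bit of ice: 0.4977×334000 = 166232 J.
That's not enough to melt it all — equilibrium is at 0 °C with ice remaining.
Mass melted = 67306/334000 ≈ 0.2015 kg.

m_melted ≈ 0.202 kg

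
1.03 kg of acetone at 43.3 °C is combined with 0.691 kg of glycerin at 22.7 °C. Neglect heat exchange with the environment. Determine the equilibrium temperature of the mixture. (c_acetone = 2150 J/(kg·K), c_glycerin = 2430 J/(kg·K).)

T_f ≈ 34.4 °C

|Q_acetone| = |Q_glycerin|:
1.03*2150*(43.3 − T) = 0.691*2430*(T − 22.7)
2214.5(43.3 − T) = 1679.1(T − 22.7)
3893.6 T = 134004  ⇒  T ≈ 34.42 °C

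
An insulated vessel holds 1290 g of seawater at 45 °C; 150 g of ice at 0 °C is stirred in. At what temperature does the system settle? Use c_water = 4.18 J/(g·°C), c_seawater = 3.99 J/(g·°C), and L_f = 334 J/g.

Energy balance with sensible and latent terms:
latent heat to melt: 150×334 = 50100; warm the meltwater: 627 T; seawater cools: 1290×3.99×(T − 45) = 5147.1(T − 45)
5774.1 T = 231620 − 50100 = 181520
T ≈ 31.44 °C (positive, so assuming full melt was valid).

T_f ≈ 31.4 °C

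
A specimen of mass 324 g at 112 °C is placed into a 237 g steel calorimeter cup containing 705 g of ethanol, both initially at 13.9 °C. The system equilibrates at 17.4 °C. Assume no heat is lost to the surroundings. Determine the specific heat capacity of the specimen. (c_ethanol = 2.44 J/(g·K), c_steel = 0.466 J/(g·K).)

c ≈ 0.209 J/(g·K)

Setting the total heat transfer to zero:
324·c·(17.4 − 112) + 705·2.44·(17.4 − 13.9) + 237·0.466·(17.4 − 13.9) = 0
-30650 c = -6407.2
c = -6407.2/-30650 ≈ 0.209 J/(g·K)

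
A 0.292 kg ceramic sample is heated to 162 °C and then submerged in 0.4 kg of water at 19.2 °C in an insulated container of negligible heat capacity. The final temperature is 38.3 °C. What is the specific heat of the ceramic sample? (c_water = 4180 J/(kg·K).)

m_s c (T_s − T_f) = m_water c_water (T_f − T_0):
0.292·c·(162 − 38.3) = 0.4·4180·(38.3 − 19.2)
36.12 c = 31935  ⇒  c ≈ 884.1 J/(kg·K)

c ≈ 884 J/(kg·K)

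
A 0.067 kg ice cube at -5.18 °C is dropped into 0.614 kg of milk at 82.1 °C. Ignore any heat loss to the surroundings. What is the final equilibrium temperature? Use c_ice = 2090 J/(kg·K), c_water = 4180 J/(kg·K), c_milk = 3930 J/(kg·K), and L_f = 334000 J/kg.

T_f ≈ 65.0 °C

Conservation of energy gives ΣQ = 0:
ice -5.18→0 °C: 0.067×2090×5.18 = 725.36; fusion: m_ice L_f = 0.067×334000 = 22378; meltwater 0→T: 0.067×4180×T = 280.06 T; milk: 2413(T − 82.1)
2693.1 T = 198109 − 23103 = 175006
T ≈ 64.98 °C (positive, so assuming full melt was valid).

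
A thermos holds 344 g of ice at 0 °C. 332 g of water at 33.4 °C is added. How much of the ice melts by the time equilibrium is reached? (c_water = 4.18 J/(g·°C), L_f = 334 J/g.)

Heat available from the water dropping to 0 °C: 332·4.18·33.4 = 46351 J.
To melt every bit of ice: 344·334 = 114896 J.
46351 J < 114896 J, so only part of the ice melts and the system sits at 0 °C.
m_melt = 46351 / L_f = 138.8 g.

m_melted ≈ 139 g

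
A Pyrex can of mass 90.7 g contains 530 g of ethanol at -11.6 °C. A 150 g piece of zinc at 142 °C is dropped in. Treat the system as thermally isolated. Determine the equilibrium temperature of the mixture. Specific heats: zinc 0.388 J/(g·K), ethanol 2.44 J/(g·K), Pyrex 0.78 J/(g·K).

T_f ≈ -5.3 °C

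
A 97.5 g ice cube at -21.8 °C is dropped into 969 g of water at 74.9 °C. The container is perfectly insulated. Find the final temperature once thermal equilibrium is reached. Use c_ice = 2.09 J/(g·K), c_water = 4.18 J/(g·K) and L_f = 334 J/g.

Setting the total heat transfer to zero:
warm ice to 0 °C: 97.5×2.09×(0 − (-21.8)) = 4442.3
  fusion: m_ice L_f = 97.5×334 = 32565
  meltwater 0→T: 97.5×4.18×T = 407.55 T
  water: 4050.4(T − 74.9)
4458 T = 303376 − 37007 = 266369
T ≈ 59.75 °C. Since T > 0 °C, the all-ice-melts assumption holds.

T_f ≈ 59.8 °C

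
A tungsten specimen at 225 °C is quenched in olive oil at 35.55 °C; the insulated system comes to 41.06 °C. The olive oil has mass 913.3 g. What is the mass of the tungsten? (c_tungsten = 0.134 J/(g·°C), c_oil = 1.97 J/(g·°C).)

m ≈ 402 g

Net heat exchanged in the isolated system is zero:
m·0.134·(41.06 − 225) + 913.3·1.97·(41.06 − 35.55) = 0
-24.65 m = -9913.6
m = -9913.6/-24.65 ≈ 402.2 g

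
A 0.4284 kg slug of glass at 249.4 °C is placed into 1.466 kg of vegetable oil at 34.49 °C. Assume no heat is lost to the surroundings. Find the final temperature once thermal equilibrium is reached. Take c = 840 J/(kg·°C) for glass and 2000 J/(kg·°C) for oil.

T_f is the heat-capacity-weighted average of the initial temperatures:
T_f = (359.86*249.4 + 2932*34.49) / (359.86 + 2932)
    = 190873 / 3291.9 ≈ 57.98 °C

T_f ≈ 58.0 °C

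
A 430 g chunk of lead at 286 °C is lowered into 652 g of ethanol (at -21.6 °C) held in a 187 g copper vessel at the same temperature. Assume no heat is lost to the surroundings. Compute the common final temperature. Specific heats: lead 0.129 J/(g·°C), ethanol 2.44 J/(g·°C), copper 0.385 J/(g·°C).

T_f ≈ -11.7 °C

Taking heat into each body as positive, Σ m c ΔT = 0:
430×0.129×(T − 286) + 652×2.44×(T − (-21.6)) + 187×0.385×(T − (-21.6)) = 0
55.47(T − 286) + 1590.9(T − (-21.6)) + 72(T − (-21.6)) = 0
(55.47 + 1590.9 + 72) T = 55.47×286 + 1590.9×(-21.6) + 72×(-21.6)
T = -20054/1718.3 ≈ -11.67 °C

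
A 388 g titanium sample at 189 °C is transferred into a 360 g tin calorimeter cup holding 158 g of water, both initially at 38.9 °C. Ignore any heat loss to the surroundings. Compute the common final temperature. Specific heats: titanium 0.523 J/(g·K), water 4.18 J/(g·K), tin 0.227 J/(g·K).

Heat gained plus heat lost sum to zero:
388·0.523·(T − 189) + 158·4.18·(T − 38.9) + 360·0.227·(T − 38.9) = 0
(202.92 + 660.44 + 81.72) T = 202.92·189 + 660.44·38.9 + 81.72·38.9
T ≈ 71.13 °C

T_f ≈ 71.1 °C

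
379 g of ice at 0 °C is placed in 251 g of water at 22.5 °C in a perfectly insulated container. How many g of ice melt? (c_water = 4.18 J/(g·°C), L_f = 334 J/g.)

Heat available from the water dropping to 0 °C: 251×4.18×22.5 = 23607 J.
To melt every bit of ice: 379×334 = 126586 J.
Since 23607 < 126586 J, not all the ice melts; equilibrium is at 0 °C.
m_melt = 23607 / L_f = 70.68 g.

m_melted ≈ 70.7 g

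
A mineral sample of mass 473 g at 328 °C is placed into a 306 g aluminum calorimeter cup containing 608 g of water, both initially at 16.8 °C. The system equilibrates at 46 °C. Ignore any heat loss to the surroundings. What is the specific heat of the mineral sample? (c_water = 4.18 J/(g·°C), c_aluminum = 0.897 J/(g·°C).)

Net heat exchanged in the isolated system is zero:
473×c×(46 − 328) + 608×4.18×(46 − 16.8) + 306×0.897×(46 − 16.8) = 0
-133386 c = -82225
c = -82225/-133386 ≈ 0.6164 J/(g·°C)

c ≈ 0.616 J/(g·°C)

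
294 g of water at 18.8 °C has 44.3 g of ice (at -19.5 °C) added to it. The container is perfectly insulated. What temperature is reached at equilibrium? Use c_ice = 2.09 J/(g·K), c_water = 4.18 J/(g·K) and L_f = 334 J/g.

Let T be the final temperature. ΣQ_i = 0:
ice -19.5→0 °C: 44.3·2.09·19.5 = 1805.4
  latent heat to melt: 44.3·334 = 14796
  warm the meltwater: 185.17 T
  water cools: 294·4.18·(T − 18.8) = 1228.9(T − 18.8)
1414.1 T = 23104 − 16602 = 6502
T ≈ 4.60 °C. Since T > 0 °C, the all-ice-melts assumption holds.

T_f ≈ 4.6 °C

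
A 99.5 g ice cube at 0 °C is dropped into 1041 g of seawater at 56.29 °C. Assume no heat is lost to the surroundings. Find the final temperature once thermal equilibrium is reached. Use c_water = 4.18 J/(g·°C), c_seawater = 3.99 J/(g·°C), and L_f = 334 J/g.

Energy conservation, ΣQ = 0:
latent heat to melt: 99.5×334 = 33233; warm the meltwater: 415.91 T; seawater: 4153.6(T − 56.29)
4569.5 T = 233806 − 33233 = 200573
T ≈ 43.89 °C — above 0 °C, consistent with complete melting.

T_f ≈ 43.9 °C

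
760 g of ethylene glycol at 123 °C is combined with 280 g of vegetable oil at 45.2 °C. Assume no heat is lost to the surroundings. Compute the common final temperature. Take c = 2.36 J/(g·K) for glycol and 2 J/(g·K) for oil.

T_f ≈ 104.5 °C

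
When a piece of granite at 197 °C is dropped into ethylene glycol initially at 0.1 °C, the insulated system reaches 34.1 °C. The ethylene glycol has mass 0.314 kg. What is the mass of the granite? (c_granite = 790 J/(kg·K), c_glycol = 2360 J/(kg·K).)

m ≈ 0.196 kg

Setting the total heat transfer to zero:
m×790×(34.1 − 197) + 0.314×2360×(34.1 − 0.1) = 0
-128691 m = -25195
m = -25195/-128691 ≈ 0.1958 kg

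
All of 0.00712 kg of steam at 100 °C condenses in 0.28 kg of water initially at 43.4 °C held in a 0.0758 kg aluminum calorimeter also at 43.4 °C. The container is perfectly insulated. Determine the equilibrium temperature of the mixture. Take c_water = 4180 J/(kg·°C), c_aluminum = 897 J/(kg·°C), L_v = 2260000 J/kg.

Setting the total heat transfer to zero:
steam→water at 100 °C releases m L_v = 0.00712×2260000 = 16091
  condensed water 100 °C→T: 29.76(T − 100)
  water warms: 0.28×4180×(T − 43.4) = 1170.4(T − 43.4)
  cup: 67.99(T − 43.4)
1268.2 T = 16091 + 2976.2 + 53746 = 72814
T ≈ 57.42 °C (< 100 °C, so full condensation is consistent).

T_f ≈ 57.4 °C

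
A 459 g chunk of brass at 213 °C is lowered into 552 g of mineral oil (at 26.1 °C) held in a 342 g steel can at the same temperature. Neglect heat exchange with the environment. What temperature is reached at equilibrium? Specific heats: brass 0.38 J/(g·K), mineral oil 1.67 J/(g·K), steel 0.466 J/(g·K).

T_f = Σ m_i c_i T_i / Σ m_i c_i:
T_f = (174.42·213 + 921.84·26.1 + 159.37·26.1) / (174.42 + 921.84 + 159.37)
    = 65371 / 1255.6 ≈ 52.06 °C

T_f ≈ 52.1 °C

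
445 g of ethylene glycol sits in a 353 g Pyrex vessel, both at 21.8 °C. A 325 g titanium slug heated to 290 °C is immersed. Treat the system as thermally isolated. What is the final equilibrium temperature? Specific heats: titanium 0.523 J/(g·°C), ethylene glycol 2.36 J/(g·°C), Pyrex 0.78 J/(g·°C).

T_f ≈ 52.3 °C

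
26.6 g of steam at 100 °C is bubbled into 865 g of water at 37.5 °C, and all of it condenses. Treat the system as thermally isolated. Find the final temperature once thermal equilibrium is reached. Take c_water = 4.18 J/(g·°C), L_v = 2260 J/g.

T_f ≈ 55.5 °C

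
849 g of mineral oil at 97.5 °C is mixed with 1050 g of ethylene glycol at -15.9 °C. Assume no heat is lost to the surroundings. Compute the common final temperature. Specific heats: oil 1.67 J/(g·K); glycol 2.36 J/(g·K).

Set heat shed by the hot body equal to heat absorbed by the cold body:
849×1.67×(97.5 − T) = 1050×2.36×(T − (-15.9))
1417.8(97.5 − T) = 2478(T − (-15.9))
3895.8 T = 98838  ⇒  T ≈ 25.37 °C

T_f ≈ 25.4 °C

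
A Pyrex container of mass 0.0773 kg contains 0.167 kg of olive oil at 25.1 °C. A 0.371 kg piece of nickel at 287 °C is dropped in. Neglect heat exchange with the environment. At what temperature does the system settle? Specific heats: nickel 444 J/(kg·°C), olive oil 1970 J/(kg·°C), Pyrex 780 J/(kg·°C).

T_f ≈ 103.0 °C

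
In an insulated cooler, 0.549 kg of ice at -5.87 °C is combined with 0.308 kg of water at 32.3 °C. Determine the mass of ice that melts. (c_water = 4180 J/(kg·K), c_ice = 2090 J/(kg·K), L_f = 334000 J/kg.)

m_melted ≈ 0.104 kg

Cooling the water to 0 °C releases 0.308×4180×32.3 = 41584 J.
Of that, 0.549×2090×5.87 = 6735.3 J goes to bring the ice to 0 °C, leaving 34849 J.
Melting all 0.549 kg of ice would need 0.549×334000 = 183366 J.
That's not enough to melt it all — equilibrium is at 0 °C with ice remaining.
m_melt = 34849 / L_f = 0.1043 kg.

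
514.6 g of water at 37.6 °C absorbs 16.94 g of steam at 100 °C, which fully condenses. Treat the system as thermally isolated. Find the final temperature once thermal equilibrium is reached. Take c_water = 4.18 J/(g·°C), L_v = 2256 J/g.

Taking heat into each body as positive, Σ m c ΔT = 0:
condense steam: −16.94·2256 = −38217
  condensate cools 100→T: 16.94·4.18·(T − 100) = 70.81(T − 100)
  water warms: 514.6·4.18·(T − 37.6) = 2151(T − 37.6)
2221.8 T = 38217 + 7080.9 + 80879 = 126176
T ≈ 56.79 °C, under the boiling point, so the assumption holds.

T_f ≈ 56.8 °C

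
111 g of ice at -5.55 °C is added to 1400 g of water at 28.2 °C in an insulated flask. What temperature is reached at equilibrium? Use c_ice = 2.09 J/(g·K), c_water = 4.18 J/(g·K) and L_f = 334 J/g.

Energy balance with sensible and latent terms:
ice -5.55→0 °C: 111·2.09·5.55 = 1287.5; fusion: m_ice L_f = 111·334 = 37074; meltwater 0→T: 111·4.18·T = 463.98 T; water cools: 1400·4.18·(T − 28.2) = 5852(T − 28.2)
6316 T = 165026 − 38362 = 126665
T ≈ 20.05 °C — above 0 °C, consistent with complete melting.

T_f ≈ 20.1 °C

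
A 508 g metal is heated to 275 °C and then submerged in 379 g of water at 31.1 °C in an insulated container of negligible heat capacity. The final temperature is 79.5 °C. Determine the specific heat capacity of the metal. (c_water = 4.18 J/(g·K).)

Taking heat into each body as positive, Σ m c ΔT = 0:
508×c×(79.5 − 275) + 379×4.18×(79.5 − 31.1) = 0
-99314 c = -76676
c = -76676/-99314 ≈ 0.7721 J/(g·K)

c ≈ 0.772 J/(g·K)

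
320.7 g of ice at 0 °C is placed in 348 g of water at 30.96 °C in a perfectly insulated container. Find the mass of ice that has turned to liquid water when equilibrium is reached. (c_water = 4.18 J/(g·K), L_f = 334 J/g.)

Heat available from the water dropping to 0 °C: 348·4.18·30.96 = 45036 J.
Melting all 320.7 g of ice would need 320.7·334 = 107114 J.
45036 J < 107114 J, so only part of the ice melts and the system sits at 0 °C.
m_melt = 45036 / L_f = 134.8 g.

m_melted ≈ 135 g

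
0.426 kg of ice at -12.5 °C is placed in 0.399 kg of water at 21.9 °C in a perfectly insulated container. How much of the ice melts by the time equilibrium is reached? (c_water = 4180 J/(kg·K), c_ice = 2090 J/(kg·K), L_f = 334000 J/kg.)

m_melted ≈ 0.076 kg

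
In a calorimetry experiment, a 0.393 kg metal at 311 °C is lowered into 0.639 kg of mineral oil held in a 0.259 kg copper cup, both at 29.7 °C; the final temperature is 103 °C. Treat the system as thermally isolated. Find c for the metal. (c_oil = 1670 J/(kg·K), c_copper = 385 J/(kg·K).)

c ≈ 1050 J/(kg·K)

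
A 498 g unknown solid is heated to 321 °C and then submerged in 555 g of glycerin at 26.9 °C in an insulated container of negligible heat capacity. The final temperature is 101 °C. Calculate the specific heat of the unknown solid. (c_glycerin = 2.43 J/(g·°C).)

c ≈ 0.912 J/(g·°C)

Heat gained plus heat lost sum to zero:
498·c·(101 − 321) + 555·2.43·(101 − 26.9) = 0
-109560 c = -99935
c = -99935/-109560 ≈ 0.9121 J/(g·°C)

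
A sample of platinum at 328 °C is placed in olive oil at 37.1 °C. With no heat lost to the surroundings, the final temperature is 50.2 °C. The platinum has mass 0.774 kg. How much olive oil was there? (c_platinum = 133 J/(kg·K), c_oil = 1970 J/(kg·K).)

m ≈ 1.11 kg

Setting the total heat transfer to zero:
0.774·133·(50.2 − 328) + m·1970·(50.2 − 37.1) = 0
25807 m = 28597
m = 28597/25807 ≈ 1.108 kg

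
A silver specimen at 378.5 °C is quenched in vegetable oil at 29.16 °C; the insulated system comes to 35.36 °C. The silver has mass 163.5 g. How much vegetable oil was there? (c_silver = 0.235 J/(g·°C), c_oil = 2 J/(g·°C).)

m ≈ 1060 g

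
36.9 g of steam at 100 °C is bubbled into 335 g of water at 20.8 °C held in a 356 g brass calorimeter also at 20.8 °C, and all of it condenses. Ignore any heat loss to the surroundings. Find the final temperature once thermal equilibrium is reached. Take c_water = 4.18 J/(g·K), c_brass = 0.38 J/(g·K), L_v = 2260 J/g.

Energy balance with sensible and latent terms:
condense steam: −36.9·2260 = −83394
  condensate cools 100→T: 36.9·4.18·(T − 100) = 154.24(T − 100)
  original water: 1400.3(T − 20.8)
  brass cup: 356·0.38·(T − 20.8) = 135.28(T − 20.8)
1689.8 T = 83394 + 15424 + 31940 = 130758
T ≈ 77.38 °C, under the boiling point, so the assumption holds.

T_f ≈ 77.4 °C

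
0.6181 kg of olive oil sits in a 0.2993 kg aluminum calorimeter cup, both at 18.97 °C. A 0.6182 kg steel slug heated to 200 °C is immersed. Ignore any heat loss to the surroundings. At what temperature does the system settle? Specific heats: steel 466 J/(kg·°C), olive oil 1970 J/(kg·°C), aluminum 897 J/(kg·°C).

T_f ≈ 48.4 °C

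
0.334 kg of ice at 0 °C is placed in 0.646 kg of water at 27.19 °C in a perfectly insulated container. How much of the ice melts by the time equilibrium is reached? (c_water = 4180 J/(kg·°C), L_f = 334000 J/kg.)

Water can give up m c ΔT = 0.646×4180×27.19 = 73421 J before reaching 0 °C.
Fully melting the ice requires m_ice L_f = 0.334×334000 = 111556 J.
73421 J < 111556 J, so only part of the ice melts and the system sits at 0 °C.
m_melted×334000 = 73421  ⇒  m_melted ≈ 0.2198 kg.

m_melted ≈ 0.22 kg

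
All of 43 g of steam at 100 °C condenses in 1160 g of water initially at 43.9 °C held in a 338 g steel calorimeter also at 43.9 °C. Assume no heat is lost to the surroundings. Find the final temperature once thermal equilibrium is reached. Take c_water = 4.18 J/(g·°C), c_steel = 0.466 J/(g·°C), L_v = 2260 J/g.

Taking heat into each body as positive, Σ m c ΔT = 0:
steam→water at 100 °C releases m L_v = 43×2260 = 97180
  condensate cools 100→T: 43×4.18×(T − 100) = 179.74(T − 100)
  original water: 4848.8(T − 43.9)
  cup: 157.51(T − 43.9)
5186 T = 97180 + 17974 + 219777 = 334931
T ≈ 64.58 °C (< 100 °C, so full condensation is consistent).

T_f ≈ 64.6 °C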